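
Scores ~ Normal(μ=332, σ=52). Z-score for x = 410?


z = (x - μ)/σ = (410 - 332)/52 = 1.5

z = 1.5


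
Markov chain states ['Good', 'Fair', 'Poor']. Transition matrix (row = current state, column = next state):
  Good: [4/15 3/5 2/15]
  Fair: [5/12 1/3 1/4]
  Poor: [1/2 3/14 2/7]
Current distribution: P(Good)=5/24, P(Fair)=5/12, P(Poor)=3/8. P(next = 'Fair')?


P(next=Fair) = Σᵢ P(now=i)×P(i→Fair)
= 5/24×3/5 + 5/12×1/3 + 3/8×3/14
= 1/8 + 5/36 + 9/112 = 347/1008

P = 347/1008 ≈ 0.3442


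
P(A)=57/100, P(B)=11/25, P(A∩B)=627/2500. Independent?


P(A)×P(B) = 627/2500
P(A∩B) = 627/2500
Equal ✓ → Independent

Yes, independent


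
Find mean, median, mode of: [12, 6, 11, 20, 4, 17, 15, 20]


Sorted: [4, 6, 11, 12, 15, 17, 20, 20]
Mean = 105/8
Median = 27/2
Freq: {12: 1, 6: 1, 11: 1, 20: 2, 4: 1, 17: 1, 15: 1}
Mode: [20]

Mean=105/8, Median=27/2, Mode=20


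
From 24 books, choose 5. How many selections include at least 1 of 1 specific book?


Complement: C(24,5) - C(23,5) = 42504 - 33649 = 8855

8855


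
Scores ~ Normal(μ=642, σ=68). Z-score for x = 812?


z = (x - μ)/σ = (812 - 642)/68 = 2.5

z = 2.5


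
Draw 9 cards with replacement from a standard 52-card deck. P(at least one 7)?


P(not a 7) = 48/52 = 12/13
P(none in 9 draws) = (12/13)^9 = 5159780352/10604499373
P(≥1 7) = 1 - 5159780352/10604499373 = 5444719021/10604499373

P = 5444719021/10604499373 ≈ 51.34%


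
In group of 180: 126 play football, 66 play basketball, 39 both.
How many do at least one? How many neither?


|A∪B| = 126+66-39 = 153
Neither = 180-153 = 27

At least one: 153; Neither: 27


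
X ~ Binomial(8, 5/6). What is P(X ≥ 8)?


P(X ≥ 8) = Σ P(X=i) for i=8..8
P(X=8) = 390625/1679616
Sum = 390625/1679616

P(X ≥ 8) = 390625/1679616 ≈ 23.26%


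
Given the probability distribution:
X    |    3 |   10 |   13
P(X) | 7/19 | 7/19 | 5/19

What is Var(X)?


E[X] = 156/19
E[X²] = 1608/19
Var(X) = E[X²] - (E[X])² = 1608/19 - 24336/361 = 6216/361

Var(X) = 6216/361 ≈ 17.2188


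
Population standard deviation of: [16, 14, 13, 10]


Mean = 53/4
  (16-53/4)²=121/16
  (14-53/4)²=9/16
  (13-53/4)²=1/16
  (10-53/4)²=169/16
Σ(x-μ)² = 75/4
σ² = (75/4)/4 = 75/16

σ = √(75/16) ≈ 2.1651


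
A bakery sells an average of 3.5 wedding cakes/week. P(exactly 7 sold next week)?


Poisson(λ=3.5): P(X=7) = e^(-λ)×λ^k/k!
= e^(-3.5) × 3.5^7 / 7!
≈ 0.03019738342 × 6433.9296875 / 5040 ≈ 0.038549

P(X=7) ≈ 0.038549 ≈ 3.85%


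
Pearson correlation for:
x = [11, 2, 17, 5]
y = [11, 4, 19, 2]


n=4, Σx=35, Σy=36, Σxy=462, Σx²=439, Σy²=502
r = (4×462 - 35×36)/√((4×439 - 35²)(4×502 - 36²))
= 588/√(531×712) = 588/√378072 ≈ 588/614.8756 ≈ 0.9563

r ≈ 0.9563


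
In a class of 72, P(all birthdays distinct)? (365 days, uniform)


P(all different) = Π(365-i)/365 for i=0..71
= (365/365)×(364/365)×...×(294/365)
= 0.000547

P ≈ 0.0005 ≈ 0.05%


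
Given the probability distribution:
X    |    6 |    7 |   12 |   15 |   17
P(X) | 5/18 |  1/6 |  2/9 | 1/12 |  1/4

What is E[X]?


E[X] = Σ x·P(X=x)
= (6)×(5/18) + (7)×(1/6) + (12)×(2/9) + (15)×(1/12) + (17)×(1/4)
= 11

E[X] = 11


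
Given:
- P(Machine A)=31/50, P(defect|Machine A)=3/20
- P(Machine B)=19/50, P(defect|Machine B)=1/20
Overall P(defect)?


P(B) = Σ P(B|Aᵢ)×P(Aᵢ)
  3/20×31/50 = 93/1000
  1/20×19/50 = 19/1000
Sum = 14/125

P(defect) = 14/125 ≈ 11.20%


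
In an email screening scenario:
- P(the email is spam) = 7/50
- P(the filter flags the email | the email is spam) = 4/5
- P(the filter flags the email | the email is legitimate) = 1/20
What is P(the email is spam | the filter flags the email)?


Using Bayes' theorem:
P(A|B) = P(B|A)·P(A) / P(B)

P(the filter flags the email) = 4/5 × 7/50 + 1/20 × 43/50
= 14/125 + 43/1000 = 31/200

P(the email is spam|the filter flags the email) = (14/125) / (31/200) = 112/155

P(the email is spam|the filter flags the email) = 112/155 ≈ 72.26%


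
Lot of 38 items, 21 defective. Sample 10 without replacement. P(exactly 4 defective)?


Hypergeometric: C(21,4)×C(17,6)/C(38,10)
= 5985×12376/472733756 = 57330/365893

P(X=4) = 57330/365893 ≈ 15.67%


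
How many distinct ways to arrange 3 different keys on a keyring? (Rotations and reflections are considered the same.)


Free circular arrangements: rotations and reflections both identified.
(n-1)!/2 = 2!/2 = 2/2 = 1

1


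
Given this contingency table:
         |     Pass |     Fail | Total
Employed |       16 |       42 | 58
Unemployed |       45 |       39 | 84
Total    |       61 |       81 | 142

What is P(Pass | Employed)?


P(Pass | Employed) = 16/(16+42) = 16/58 = 8/29

P(Pass|Employed) = 8/29 ≈ 27.59%


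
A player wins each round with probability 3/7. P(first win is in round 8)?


Geometric: P(X=8) = (1-p)^(k-1)×p = (4/7)^7×3/7 = 49152/5764801

P(X=8) = 49152/5764801 ≈ 0.85%


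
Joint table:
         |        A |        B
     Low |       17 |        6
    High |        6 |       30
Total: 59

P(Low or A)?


P(Low∨A) = P(Low) + P(A) - P(Low∧A)
= (23 + 23 - 17)/59 = 29/59

P = 29/59 ≈ 49.15%


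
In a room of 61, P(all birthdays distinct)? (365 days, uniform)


P(all different) = Π(365-i)/365 for i=0..60
= (365/365)×(364/365)×...×(305/365)
= 0.004911

P ≈ 0.0049 ≈ 0.49%


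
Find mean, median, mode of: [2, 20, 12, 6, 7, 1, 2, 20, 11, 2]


Sorted: [1, 2, 2, 2, 6, 7, 11, 12, 20, 20]
Mean = 83/10
Median = 13/2
Freq: {2: 3, 20: 2, 12: 1, 6: 1, 7: 1, 1: 1, 11: 1}
Mode: [2]

Mean=83/10, Median=13/2, Mode=2


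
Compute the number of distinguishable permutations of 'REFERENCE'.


Letters: 9, freq: {'R': 2, 'E': 4, 'F': 1, 'N': 1, 'C': 1}
9!/(2!×4!×1!×1!×1!) = 362880/48 = 7560

7560


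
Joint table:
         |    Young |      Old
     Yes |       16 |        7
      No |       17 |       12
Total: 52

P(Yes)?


P(Yes) = (16+7)/52 = 23/52

P(Yes) = 23/52 ≈ 44.23%


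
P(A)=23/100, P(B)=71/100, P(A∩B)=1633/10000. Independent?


P(A)×P(B) = 1633/10000
P(A∩B) = 1633/10000
Equal ✓ → Independent

Yes, independent


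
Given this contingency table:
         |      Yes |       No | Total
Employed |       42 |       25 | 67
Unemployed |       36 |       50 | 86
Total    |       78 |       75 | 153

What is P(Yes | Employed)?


P(Yes | Employed) = 42/(42+25) = 42/67

P(Yes|Employed) = 42/67 ≈ 62.69%


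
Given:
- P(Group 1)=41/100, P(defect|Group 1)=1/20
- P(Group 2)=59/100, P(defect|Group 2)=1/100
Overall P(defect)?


P(B) = Σ P(B|Aᵢ)×P(Aᵢ)
  1/20×41/100 = 41/2000
  1/100×59/100 = 59/10000
Sum = 33/1250

P(defect) = 33/1250 ≈ 2.64%


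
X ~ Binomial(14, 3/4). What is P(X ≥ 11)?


P(X ≥ 11) = Σ P(X=i) for i=11..14
P(X=11) = 16120377/67108864
P(X=12) = 48361131/268435456
P(X=13) = 11160261/134217728
P(X=14) = 4782969/268435456
Sum = 69973065/134217728

P(X ≥ 11) = 69973065/134217728 ≈ 52.13%


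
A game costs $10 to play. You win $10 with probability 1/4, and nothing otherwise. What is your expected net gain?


E[gain] = (10-10)×1/4 + (-10)×3/4
= 0 - 15/2 = -15/2

Expected net gain = $-15/2 ≈ $-7.50


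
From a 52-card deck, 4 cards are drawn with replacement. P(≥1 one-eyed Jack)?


P(not a one-eyed Jack) = 50/52 = 25/26
P(none in 4 draws) = (25/26)^4 = 390625/456976
P(≥1 one-eyed Jack) = 1 - 390625/456976 = 66351/456976

P = 66351/456976 ≈ 14.52%


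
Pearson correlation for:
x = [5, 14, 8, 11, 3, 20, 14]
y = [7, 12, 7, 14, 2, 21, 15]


n=7, Σx=75, Σy=78, Σxy=1049, Σx²=1011, Σy²=1108
r = (7×1049 - 75×78)/√((7×1011 - 75²)(7×1108 - 78²))
= 1493/√(1452×1672) = 1493/√2427744 ≈ 1493/1558.1219 ≈ 0.9582

r ≈ 0.9582


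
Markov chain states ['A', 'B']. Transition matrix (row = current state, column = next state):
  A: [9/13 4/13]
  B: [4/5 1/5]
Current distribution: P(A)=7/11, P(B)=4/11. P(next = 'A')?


P(next=A) = Σᵢ P(now=i)×P(i→A)
= 7/11×9/13 + 4/11×4/5
= 63/143 + 16/55 = 523/715

P = 523/715 ≈ 0.7315


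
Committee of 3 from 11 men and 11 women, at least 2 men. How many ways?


Count by #men:
  2M,1W: C(11,2)×C(11,1)=605
  3M,0W: C(11,3)×C(11,0)=165
Total = 770

770


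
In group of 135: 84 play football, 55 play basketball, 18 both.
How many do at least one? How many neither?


|A∪B| = 84+55-18 = 121
Neither = 135-121 = 14

At least one: 121; Neither: 14


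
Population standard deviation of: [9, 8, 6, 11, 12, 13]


Mean = 59/6
  (9-59/6)²=25/36
  (8-59/6)²=121/36
  (6-59/6)²=529/36
  (11-59/6)²=49/36
  (12-59/6)²=169/36
  (13-59/6)²=361/36
Σ(x-μ)² = 209/6
σ² = (209/6)/6 = 209/36

σ = √(209/36) ≈ 2.4095


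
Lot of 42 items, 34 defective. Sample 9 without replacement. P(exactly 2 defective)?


Hypergeometric: C(34,2)×C(8,7)/C(42,9)
= 561×8/445891810 = 132/13114465

P(X=2) = 132/13114465 ≈ 0.00%


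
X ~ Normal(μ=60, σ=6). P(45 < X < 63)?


z₁=(45-60)/6=-2.5, z₂=(63-60)/6=0.5
P = Φ(0.5) - Φ(-2.5) = 0.691462 - 0.006210 = 0.685252 ≈ 0.6853

P(45 < X < 63) ≈ 0.6853


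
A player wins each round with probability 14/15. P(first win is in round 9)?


Geometric: P(X=9) = (1-p)^(k-1)×p = (1/15)^8×14/15 = 14/38443359375

P(X=9) = 14/38443359375 ≈ 0.00%


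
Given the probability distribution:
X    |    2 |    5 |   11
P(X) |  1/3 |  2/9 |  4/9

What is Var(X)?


E[X] = 20/3
E[X²] = 182/3
Var(X) = E[X²] - (E[X])² = 182/3 - 400/9 = 146/9

Var(X) = 146/9 ≈ 16.2222


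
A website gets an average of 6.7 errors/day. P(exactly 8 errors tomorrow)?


Poisson(λ=6.7): P(X=8) = e^(-λ)×λ^k/k!
= e^(-6.7) × 6.7^8 / 8!
≈ 0.001230911903 × 4060676.77557 / 40320 ≈ 0.123967

P(X=8) ≈ 0.123967 ≈ 12.40%


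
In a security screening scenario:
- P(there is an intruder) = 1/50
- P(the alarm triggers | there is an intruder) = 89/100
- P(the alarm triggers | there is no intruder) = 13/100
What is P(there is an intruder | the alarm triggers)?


Using Bayes' theorem:
P(A|B) = P(B|A)·P(A) / P(B)

P(the alarm triggers) = 89/100 × 1/50 + 13/100 × 49/50
= 89/5000 + 637/5000 = 363/2500

P(there is an intruder|the alarm triggers) = (89/5000) / (363/2500) = 89/726

P(there is an intruder|the alarm triggers) = 89/726 ≈ 12.26%


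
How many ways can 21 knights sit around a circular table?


Circular arrangements of 21 distinct objects: fix one position to break rotational symmetry.
(n-1)! = 20! = 2432902008176640000

2432902008176640000


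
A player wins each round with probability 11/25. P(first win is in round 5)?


Geometric: P(X=5) = (1-p)^(k-1)×p = (14/25)^4×11/25 = 422576/9765625

P(X=5) = 422576/9765625 ≈ 4.33%


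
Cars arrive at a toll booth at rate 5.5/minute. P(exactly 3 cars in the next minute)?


Poisson(λ=5.5): P(X=3) = e^(-λ)×λ^k/k!
= e^(-5.5) × 5.5^3 / 3!
≈ 0.004086771438 × 166.375 / 6 ≈ 0.113323

P(X=3) ≈ 0.113323 ≈ 11.33%


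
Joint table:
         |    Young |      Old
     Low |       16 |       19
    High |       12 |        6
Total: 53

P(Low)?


P(Low) = (16+19)/53 = 35/53

P(Low) = 35/53 ≈ 66.04%


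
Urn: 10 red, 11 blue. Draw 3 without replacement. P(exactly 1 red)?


Hypergeometric: C(10,1)×C(11,2)/C(21,3)
= 10×55/1330 = 55/133

P(X=1) = 55/133 ≈ 41.35%


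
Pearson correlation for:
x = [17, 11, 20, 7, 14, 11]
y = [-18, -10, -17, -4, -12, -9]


n=6, Σx=80, Σy=-70, Σxy=-1051, Σx²=1176, Σy²=954
r = (6×(-1051) - 80×(-70))/√((6×1176 - 80²)(6×954 - (-70)²))
= -706/√(656×824) = -706/√540544 ≈ -706/735.2170 ≈ -0.9603

r ≈ -0.9603


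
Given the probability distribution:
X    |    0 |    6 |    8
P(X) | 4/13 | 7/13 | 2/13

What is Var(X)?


E[X] = 58/13
E[X²] = 380/13
Var(X) = E[X²] - (E[X])² = 380/13 - 3364/169 = 1576/169

Var(X) = 1576/169 ≈ 9.3254


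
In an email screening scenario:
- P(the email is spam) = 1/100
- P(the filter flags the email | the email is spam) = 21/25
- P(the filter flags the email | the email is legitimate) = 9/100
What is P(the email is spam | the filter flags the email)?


Using Bayes' theorem:
P(A|B) = P(B|A)·P(A) / P(B)

P(the filter flags the email) = 21/25 × 1/100 + 9/100 × 99/100
= 21/2500 + 891/10000 = 39/400

P(the email is spam|the filter flags the email) = (21/2500) / (39/400) = 28/325

P(the email is spam|the filter flags the email) = 28/325 ≈ 8.62%


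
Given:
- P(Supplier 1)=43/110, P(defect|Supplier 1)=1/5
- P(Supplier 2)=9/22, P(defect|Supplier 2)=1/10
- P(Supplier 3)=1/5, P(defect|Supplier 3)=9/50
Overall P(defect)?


P(B) = Σ P(B|Aᵢ)×P(Aᵢ)
  1/5×43/110 = 43/550
  1/10×9/22 = 9/220
  9/50×1/5 = 9/250
Sum = 853/5500

P(defect) = 853/5500 ≈ 15.51%


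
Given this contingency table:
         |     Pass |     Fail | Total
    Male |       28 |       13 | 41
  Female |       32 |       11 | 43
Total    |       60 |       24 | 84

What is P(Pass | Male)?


P(Pass | Male) = 28/(28+13) = 28/41

P(Pass|Male) = 28/41 ≈ 68.29%


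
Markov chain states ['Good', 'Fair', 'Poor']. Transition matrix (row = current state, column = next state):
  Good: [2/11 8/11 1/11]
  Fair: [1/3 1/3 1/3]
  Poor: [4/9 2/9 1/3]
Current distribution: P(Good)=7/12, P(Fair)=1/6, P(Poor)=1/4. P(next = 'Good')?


P(next=Good) = Σᵢ P(now=i)×P(i→Good)
= 7/12×2/11 + 1/6×1/3 + 1/4×4/9
= 7/66 + 1/18 + 1/9 = 3/11

P = 3/11 ≈ 0.2727


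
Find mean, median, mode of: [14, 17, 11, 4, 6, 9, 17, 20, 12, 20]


Sorted: [4, 6, 9, 11, 12, 14, 17, 17, 20, 20]
Mean = 130/10 = 13
Median = 13
Freq: {14: 1, 17: 2, 11: 1, 4: 1, 6: 1, 9: 1, 20: 2, 12: 1}
Mode: [17, 20]

Mean=13, Median=13, Mode=[17, 20]


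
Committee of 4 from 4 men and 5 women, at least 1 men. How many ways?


Count by #men:
  1M,3W: C(4,1)×C(5,3)=40
  2M,2W: C(4,2)×C(5,2)=60
  3M,1W: C(4,3)×C(5,1)=20
  4M,0W: C(4,4)×C(5,0)=1
Total = 121

121


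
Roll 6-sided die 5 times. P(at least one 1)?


P(no 1)^5 = (5/6)^5 = 3125/7776
P(≥1) = 1 - 3125/7776 = 4651/7776

P = 4651/7776 ≈ 59.81%


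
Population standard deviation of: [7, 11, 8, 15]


Mean = 41/4
  (7-41/4)²=169/16
  (11-41/4)²=9/16
  (8-41/4)²=81/16
  (15-41/4)²=361/16
Σ(x-μ)² = 155/4
σ² = (155/4)/4 = 155/16

σ = √(155/16) ≈ 3.1125


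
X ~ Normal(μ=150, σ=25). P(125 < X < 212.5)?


z₁=(125-150)/25=-1.0, z₂=(212.5-150)/25=2.5
P = Φ(2.5) - Φ(-1.0) = 0.993790 - 0.158655 = 0.835135 ≈ 0.8351

P(125 < X < 212.5) ≈ 0.8351


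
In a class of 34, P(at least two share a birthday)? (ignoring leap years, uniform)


P(all different) = Π(365-i)/365 for i=0..33
= 0.204683
P(match) = 1 - 0.204683 = 0.795317

P ≈ 0.7953 ≈ 79.53%


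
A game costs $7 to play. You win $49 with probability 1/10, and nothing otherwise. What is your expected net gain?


E[gain] = (49-7)×1/10 + (-7)×9/10
= 21/5 - 63/10 = -21/10

Expected net gain = $-21/10 ≈ $-2.10


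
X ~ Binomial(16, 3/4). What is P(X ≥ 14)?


P(X ≥ 14) = Σ P(X=i) for i=14..16
P(X=14) = 71744535/536870912
P(X=15) = 14348907/268435456
P(X=16) = 43046721/4294967296
Sum = 846585513/4294967296

P(X ≥ 14) = 846585513/4294967296 ≈ 19.71%


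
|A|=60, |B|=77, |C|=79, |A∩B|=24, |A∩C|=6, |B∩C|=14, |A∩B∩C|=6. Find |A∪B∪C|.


|A∪B∪C| = 60+77+79-24-6-14+6 = 178

|A∪B∪C| = 178


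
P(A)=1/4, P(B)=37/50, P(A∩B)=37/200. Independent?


P(A)×P(B) = 37/200
P(A∩B) = 37/200
Equal ✓ → Independent

Yes, independent


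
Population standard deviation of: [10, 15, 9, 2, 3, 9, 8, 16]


Mean = 72/8 = 9
  (10-9)²=1
  (15-9)²=36
  (9-9)²=0
  (2-9)²=49
  (3-9)²=36
  (9-9)²=0
  (8-9)²=1
  (16-9)²=49
Σ(x-μ)² = 172
σ² = 172/8 = 43/2

σ = √(43/2) ≈ 4.6368


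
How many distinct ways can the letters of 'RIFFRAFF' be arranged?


Letters: 8, freq: {'R': 2, 'I': 1, 'F': 4, 'A': 1}
8!/(2!×1!×4!×1!) = 40320/48 = 840

840


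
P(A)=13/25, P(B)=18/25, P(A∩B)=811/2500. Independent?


P(A)×P(B) = 234/625
P(A∩B) = 811/2500
Not equal → NOT independent

No, not independent


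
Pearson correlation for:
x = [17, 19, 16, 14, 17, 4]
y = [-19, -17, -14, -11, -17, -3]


n=6, Σx=87, Σy=-81, Σxy=-1325, Σx²=1407, Σy²=1265
r = (6×(-1325) - 87×(-81))/√((6×1407 - 87²)(6×1265 - (-81)²))
= -903/√(873×1029) = -903/√898317 ≈ -903/947.7959 ≈ -0.9527

r ≈ -0.9527


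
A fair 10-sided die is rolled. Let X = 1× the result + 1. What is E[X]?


E[die] = (1+10)/2 = 11/2
E[X] = 1×11/2 + 1 = 13/2

E[X] = 13/2


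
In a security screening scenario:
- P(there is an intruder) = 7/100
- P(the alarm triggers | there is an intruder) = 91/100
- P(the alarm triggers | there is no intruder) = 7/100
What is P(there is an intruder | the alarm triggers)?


Using Bayes' theorem:
P(A|B) = P(B|A)·P(A) / P(B)

P(the alarm triggers) = 91/100 × 7/100 + 7/100 × 93/100
= 637/10000 + 651/10000 = 161/1250

P(there is an intruder|the alarm triggers) = (637/10000) / (161/1250) = 91/184

P(there is an intruder|the alarm triggers) = 91/184 ≈ 49.46%


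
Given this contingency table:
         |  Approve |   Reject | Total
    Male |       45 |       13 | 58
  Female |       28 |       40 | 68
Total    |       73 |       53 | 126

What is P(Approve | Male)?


P(Approve | Male) = 45/(45+13) = 45/58

P(Approve|Male) = 45/58 ≈ 77.59%


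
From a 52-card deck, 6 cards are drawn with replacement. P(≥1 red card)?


P(not a red card) = 26/52 = 1/2
P(none in 6 draws) = (1/2)^6 = 1/64
P(≥1 red card) = 1 - 1/64 = 63/64

P = 63/64 ≈ 98.44%


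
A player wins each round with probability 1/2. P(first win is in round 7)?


Geometric: P(X=7) = (1-p)^(k-1)×p = (1/2)^6×1/2 = 1/128

P(X=7) = 1/128 ≈ 0.78%


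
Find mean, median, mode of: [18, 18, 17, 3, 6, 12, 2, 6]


Sorted: [2, 3, 6, 6, 12, 17, 18, 18]
Mean = 82/8 = 41/4
Median = 9
Freq: {18: 2, 17: 1, 3: 1, 6: 2, 12: 1, 2: 1}
Mode: [6, 18]

Mean=41/4, Median=9, Mode=[6, 18]


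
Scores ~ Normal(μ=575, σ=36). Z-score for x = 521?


z = (x - μ)/σ = (521 - 575)/36 = -1.5

z = -1.5


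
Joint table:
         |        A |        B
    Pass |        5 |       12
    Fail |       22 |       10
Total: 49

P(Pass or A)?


P(Pass∨A) = P(Pass) + P(A) - P(Pass∧A)
= (17 + 27 - 5)/49 = 39/49

P = 39/49 ≈ 79.59%


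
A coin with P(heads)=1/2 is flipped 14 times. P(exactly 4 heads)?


Binomial: P(X=4) = C(14,4)×p^4×(1-p)^10
= 1001 × 1/16 × 1/1024 = 1001/16384

P(X=4) = 1001/16384 ≈ 6.11%


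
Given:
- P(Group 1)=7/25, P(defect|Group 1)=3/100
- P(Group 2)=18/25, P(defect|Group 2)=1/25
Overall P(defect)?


P(B) = Σ P(B|Aᵢ)×P(Aᵢ)
  3/100×7/25 = 21/2500
  1/25×18/25 = 18/625
Sum = 93/2500

P(defect) = 93/2500 ≈ 3.72%


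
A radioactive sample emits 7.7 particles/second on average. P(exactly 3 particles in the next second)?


Poisson(λ=7.7): P(X=3) = e^(-λ)×λ^k/k!
= e^(-7.7) × 7.7^3 / 3!
≈ 0.0004528271829 × 456.533 / 6 ≈ 0.034455

P(X=3) ≈ 0.034455 ≈ 3.45%


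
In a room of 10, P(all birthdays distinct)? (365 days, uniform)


P(all different) = Π(365-i)/365 for i=0..9
= (365/365)×(364/365)×...×(356/365)
= 0.883052

P ≈ 0.8831 ≈ 88.31%


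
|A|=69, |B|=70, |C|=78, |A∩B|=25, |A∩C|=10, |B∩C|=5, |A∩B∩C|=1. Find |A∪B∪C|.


|A∪B∪C| = 69+70+78-25-10-5+1 = 178

|A∪B∪C| = 178


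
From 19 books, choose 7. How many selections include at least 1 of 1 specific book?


Complement: C(19,7) - C(18,7) = 50388 - 31824 = 18564

18564


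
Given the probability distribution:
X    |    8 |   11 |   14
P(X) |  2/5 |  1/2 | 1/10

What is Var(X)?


E[X] = 101/10
E[X²] = 1057/10
Var(X) = E[X²] - (E[X])² = 1057/10 - 10201/100 = 369/100

Var(X) = 369/100 ≈ 3.6900


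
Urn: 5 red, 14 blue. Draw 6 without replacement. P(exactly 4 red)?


Hypergeometric: C(5,4)×C(14,2)/C(19,6)
= 5×91/27132 = 65/3876

P(X=4) = 65/3876 ≈ 1.68%


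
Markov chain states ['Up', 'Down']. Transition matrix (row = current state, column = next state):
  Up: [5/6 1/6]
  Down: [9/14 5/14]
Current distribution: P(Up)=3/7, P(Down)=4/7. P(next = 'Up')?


P(next=Up) = Σᵢ P(now=i)×P(i→Up)
= 3/7×5/6 + 4/7×9/14
= 5/14 + 18/49 = 71/98

P = 71/98 ≈ 0.7245


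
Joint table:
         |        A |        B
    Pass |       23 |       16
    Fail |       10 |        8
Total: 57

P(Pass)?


P(Pass) = (23+16)/57 = 39/57 = 13/19

P(Pass) = 13/19 ≈ 68.42%


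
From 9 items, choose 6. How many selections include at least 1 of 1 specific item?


Complement: C(9,6) - C(8,6) = 84 - 28 = 56

56


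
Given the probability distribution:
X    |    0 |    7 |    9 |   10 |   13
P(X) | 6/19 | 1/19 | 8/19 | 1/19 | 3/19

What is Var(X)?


E[X] = 128/19
E[X²] = 1304/19
Var(X) = E[X²] - (E[X])² = 1304/19 - 16384/361 = 8392/361

Var(X) = 8392/361 ≈ 23.2465


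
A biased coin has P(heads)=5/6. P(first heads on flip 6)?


Geometric: P(X=6) = (1-p)^(k-1)×p = (1/6)^5×5/6 = 5/46656

P(X=6) = 5/46656 ≈ 0.01%


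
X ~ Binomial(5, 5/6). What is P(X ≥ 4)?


P(X ≥ 4) = Σ P(X=i) for i=4..5
P(X=4) = 3125/7776
P(X=5) = 3125/7776
Sum = 3125/3888

P(X ≥ 4) = 3125/3888 ≈ 80.38%


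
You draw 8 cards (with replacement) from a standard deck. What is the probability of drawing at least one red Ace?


P(not a red Ace) = 50/52 = 25/26
P(none in 8 draws) = (25/26)^8 = 152587890625/208827064576
P(≥1 red Ace) = 1 - 152587890625/208827064576 = 56239173951/208827064576

P = 56239173951/208827064576 ≈ 26.93%


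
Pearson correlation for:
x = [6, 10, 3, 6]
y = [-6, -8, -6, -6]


n=4, Σx=25, Σy=-26, Σxy=-170, Σx²=181, Σy²=172
r = (4×(-170) - 25×(-26))/√((4×181 - 25²)(4×172 - (-26)²))
= -30/√(99×12) = -30/√1188 ≈ -30/34.4674 ≈ -0.8704

r ≈ -0.8704


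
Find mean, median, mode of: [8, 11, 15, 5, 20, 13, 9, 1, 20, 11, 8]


Sorted: [1, 5, 8, 8, 9, 11, 11, 13, 15, 20, 20]
Mean = 121/11 = 11
Median = 11
Freq: {8: 2, 11: 2, 15: 1, 5: 1, 20: 2, 13: 1, 9: 1, 1: 1}
Mode: [8, 11, 20]

Mean=11, Median=11, Mode=[8, 11, 20]


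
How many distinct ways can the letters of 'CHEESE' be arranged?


Letters: 6, freq: {'C': 1, 'H': 1, 'E': 3, 'S': 1}
6!/(1!×1!×3!×1!) = 720/6 = 120

120


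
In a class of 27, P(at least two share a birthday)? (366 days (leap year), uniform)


P(all different) = Π(366-i)/366 for i=0..26
= 0.374173
P(match) = 1 - 0.374173 = 0.625827

P ≈ 0.6258 ≈ 62.58%


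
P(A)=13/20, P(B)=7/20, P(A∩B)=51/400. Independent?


P(A)×P(B) = 91/400
P(A∩B) = 51/400
Not equal → NOT independent

No, not independent


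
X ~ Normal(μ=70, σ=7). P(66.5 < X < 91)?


z₁=(66.5-70)/7=-0.5, z₂=(91-70)/7=3.0
P = Φ(3.0) - Φ(-0.5) = 0.998650 - 0.308538 = 0.690112 ≈ 0.6901

P(66.5 < X < 91) ≈ 0.6901


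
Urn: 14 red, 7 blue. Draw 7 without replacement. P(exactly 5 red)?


Hypergeometric: C(14,5)×C(7,2)/C(21,7)
= 2002×21/116280 = 7007/19380

P(X=5) = 7007/19380 ≈ 36.16%


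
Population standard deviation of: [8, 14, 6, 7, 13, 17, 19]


Mean = 84/7 = 12
  (8-12)²=16
  (14-12)²=4
  (6-12)²=36
  (7-12)²=25
  (13-12)²=1
  (17-12)²=25
  (19-12)²=49
Σ(x-μ)² = 156
σ² = 156/7

σ = √(156/7) ≈ 4.7208


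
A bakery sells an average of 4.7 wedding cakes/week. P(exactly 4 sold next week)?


Poisson(λ=4.7): P(X=4) = e^(-λ)×λ^k/k!
= e^(-4.7) × 4.7^4 / 4!
≈ 0.009095277102 × 487.9681 / 24 ≈ 0.184925

P(X=4) ≈ 0.184925 ≈ 18.49%


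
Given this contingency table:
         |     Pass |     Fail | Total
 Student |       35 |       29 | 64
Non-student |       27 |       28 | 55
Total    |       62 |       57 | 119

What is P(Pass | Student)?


P(Pass | Student) = 35/(35+29) = 35/64

P(Pass|Student) = 35/64 ≈ 54.69%


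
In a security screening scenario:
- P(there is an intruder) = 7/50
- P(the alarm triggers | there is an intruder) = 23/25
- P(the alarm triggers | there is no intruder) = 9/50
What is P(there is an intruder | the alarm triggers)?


Using Bayes' theorem:
P(A|B) = P(B|A)·P(A) / P(B)

P(the alarm triggers) = 23/25 × 7/50 + 9/50 × 43/50
= 161/1250 + 387/2500 = 709/2500

P(there is an intruder|the alarm triggers) = (161/1250) / (709/2500) = 322/709

P(there is an intruder|the alarm triggers) = 322/709 ≈ 45.42%


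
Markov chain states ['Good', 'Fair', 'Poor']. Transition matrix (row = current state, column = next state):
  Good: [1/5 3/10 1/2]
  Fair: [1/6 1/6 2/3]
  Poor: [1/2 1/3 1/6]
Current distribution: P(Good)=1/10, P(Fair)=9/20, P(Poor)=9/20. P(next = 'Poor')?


P(next=Poor) = Σᵢ P(now=i)×P(i→Poor)
= 1/10×1/2 + 9/20×2/3 + 9/20×1/6
= 1/20 + 3/10 + 3/40 = 17/40

P = 17/40 ≈ 0.4250


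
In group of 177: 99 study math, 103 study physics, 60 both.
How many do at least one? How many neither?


|A∪B| = 99+103-60 = 142
Neither = 177-142 = 35

At least one: 142; Neither: 35


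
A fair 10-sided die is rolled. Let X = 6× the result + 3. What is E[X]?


E[die] = (1+10)/2 = 11/2
E[X] = 6×11/2 + 3 = 36

E[X] = 36


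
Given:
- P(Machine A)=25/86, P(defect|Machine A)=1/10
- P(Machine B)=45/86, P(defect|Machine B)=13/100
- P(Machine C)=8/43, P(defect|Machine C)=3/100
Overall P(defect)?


P(B) = Σ P(B|Aᵢ)×P(Aᵢ)
  1/10×25/86 = 5/172
  13/100×45/86 = 117/1720
  3/100×8/43 = 6/1075
Sum = 883/8600

P(defect) = 883/8600 ≈ 10.27%


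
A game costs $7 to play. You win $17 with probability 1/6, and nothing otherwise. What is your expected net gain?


E[gain] = (17-7)×1/6 + (-7)×5/6
= 5/3 - 35/6 = -25/6

Expected net gain = $-25/6 ≈ $-4.17


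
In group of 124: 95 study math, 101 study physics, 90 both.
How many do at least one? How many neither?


|A∪B| = 95+101-90 = 106
Neither = 124-106 = 18

At least one: 106; Neither: 18


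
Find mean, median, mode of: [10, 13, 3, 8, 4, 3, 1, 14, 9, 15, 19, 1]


Sorted: [1, 1, 3, 3, 4, 8, 9, 10, 13, 14, 15, 19]
Mean = 100/12 = 25/3
Median = 17/2
Freq: {10: 1, 13: 1, 3: 2, 8: 1, 4: 1, 1: 2, 14: 1, 9: 1, 15: 1, 19: 1}
Mode: [1, 3]

Mean=25/3, Median=17/2, Mode=[1, 3]


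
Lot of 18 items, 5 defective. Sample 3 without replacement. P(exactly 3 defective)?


Hypergeometric: C(5,3)×C(13,0)/C(18,3)
= 10×1/816 = 5/408

P(X=3) = 5/408 ≈ 1.23%


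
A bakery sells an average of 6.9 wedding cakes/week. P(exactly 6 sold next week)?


Poisson(λ=6.9): P(X=6) = e^(-λ)×λ^k/k!
= e^(-6.9) × 6.9^6 / 6!
≈ 0.001007785429 × 107918.163081 / 720 ≈ 0.151053

P(X=6) ≈ 0.151053 ≈ 15.11%


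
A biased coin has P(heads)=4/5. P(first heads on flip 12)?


Geometric: P(X=12) = (1-p)^(k-1)×p = (1/5)^11×4/5 = 4/244140625

P(X=12) = 4/244140625 ≈ 0.00%


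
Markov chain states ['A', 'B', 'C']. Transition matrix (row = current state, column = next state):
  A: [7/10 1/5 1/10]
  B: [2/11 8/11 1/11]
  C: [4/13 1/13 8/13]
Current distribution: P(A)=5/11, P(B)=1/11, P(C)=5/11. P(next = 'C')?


P(next=C) = Σᵢ P(now=i)×P(i→C)
= 5/11×1/10 + 1/11×1/11 + 5/11×8/13
= 1/22 + 1/121 + 40/143 = 1049/3146

P = 1049/3146 ≈ 0.3334


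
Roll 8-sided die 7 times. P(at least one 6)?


P(no 6)^7 = (7/8)^7 = 823543/2097152
P(≥1) = 1 - 823543/2097152 = 1273609/2097152

P = 1273609/2097152 ≈ 60.73%


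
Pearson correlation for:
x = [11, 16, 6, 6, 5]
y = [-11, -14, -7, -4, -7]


n=5, Σx=44, Σy=-43, Σxy=-446, Σx²=474, Σy²=431
r = (5×(-446) - 44×(-43))/√((5×474 - 44²)(5×431 - (-43)²))
= -338/√(434×306) = -338/√132804 ≈ -338/364.4228 ≈ -0.9275

r ≈ -0.9275


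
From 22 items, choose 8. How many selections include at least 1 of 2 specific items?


Complement: C(22,8) - C(20,8) = 319770 - 125970 = 193800

193800


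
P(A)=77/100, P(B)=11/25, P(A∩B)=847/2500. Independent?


P(A)×P(B) = 847/2500
P(A∩B) = 847/2500
Equal ✓ → Independent

Yes, independent


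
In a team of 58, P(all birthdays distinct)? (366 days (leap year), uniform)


P(all different) = Π(366-i)/366 for i=0..57
= (366/366)×(365/366)×...×(309/366)
= 0.008451

P ≈ 0.0085 ≈ 0.85%


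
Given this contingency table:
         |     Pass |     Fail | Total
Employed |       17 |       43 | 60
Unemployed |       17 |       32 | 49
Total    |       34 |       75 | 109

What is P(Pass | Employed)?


P(Pass | Employed) = 17/(17+43) = 17/60

P(Pass|Employed) = 17/60 ≈ 28.33%


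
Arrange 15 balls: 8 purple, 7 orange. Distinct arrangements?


15!/(8!×7!) = 6435

6435


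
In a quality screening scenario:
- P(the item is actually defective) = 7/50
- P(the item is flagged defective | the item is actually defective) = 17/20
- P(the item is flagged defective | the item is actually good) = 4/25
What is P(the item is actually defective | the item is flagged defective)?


Using Bayes' theorem:
P(A|B) = P(B|A)·P(A) / P(B)

P(the item is flagged defective) = 17/20 × 7/50 + 4/25 × 43/50
= 119/1000 + 86/625 = 1283/5000

P(the item is actually defective|the item is flagged defective) = (119/1000) / (1283/5000) = 595/1283

P(the item is actually defective|the item is flagged defective) = 595/1283 ≈ 46.38%


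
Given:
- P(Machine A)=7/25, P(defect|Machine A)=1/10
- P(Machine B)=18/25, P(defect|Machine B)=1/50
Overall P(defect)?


P(B) = Σ P(B|Aᵢ)×P(Aᵢ)
  1/10×7/25 = 7/250
  1/50×18/25 = 9/625
Sum = 53/1250

P(defect) = 53/1250 ≈ 4.24%


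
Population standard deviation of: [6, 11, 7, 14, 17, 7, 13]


Mean = 75/7
  (6-75/7)²=1089/49
  (11-75/7)²=4/49
  (7-75/7)²=676/49
  (14-75/7)²=529/49
  (17-75/7)²=1936/49
  (7-75/7)²=676/49
  (13-75/7)²=256/49
Σ(x-μ)² = 738/7
σ² = (738/7)/7 = 738/49

σ = √(738/49) ≈ 3.8809


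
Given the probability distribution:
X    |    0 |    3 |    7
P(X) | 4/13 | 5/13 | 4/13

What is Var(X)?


E[X] = 43/13
E[X²] = 241/13
Var(X) = E[X²] - (E[X])² = 241/13 - 1849/169 = 1284/169

Var(X) = 1284/169 ≈ 7.5976


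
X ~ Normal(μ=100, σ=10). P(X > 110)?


z = (110-100)/10 = 1.0
P(X > 110) = 1 - P(Z ≤ 1.0) = 1 - 0.8413 = 0.1587

P(X > 110) ≈ 0.1587


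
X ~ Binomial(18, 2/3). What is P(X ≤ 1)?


P(X ≤ 1) = Σ P(X=i) for i=0..1
P(X=0) = 1/387420489
P(X=1) = 4/43046721
Sum = 37/387420489

P(X ≤ 1) = 37/387420489 ≈ 0.00%


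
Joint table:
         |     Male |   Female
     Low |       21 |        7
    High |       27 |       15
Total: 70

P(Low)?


P(Low) = (21+7)/70 = 28/70 = 2/5

P(Low) = 2/5 ≈ 40.00%


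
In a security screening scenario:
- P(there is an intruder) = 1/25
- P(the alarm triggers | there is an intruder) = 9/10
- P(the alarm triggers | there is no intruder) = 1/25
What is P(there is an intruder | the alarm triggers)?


Using Bayes' theorem:
P(A|B) = P(B|A)·P(A) / P(B)

P(the alarm triggers) = 9/10 × 1/25 + 1/25 × 24/25
= 9/250 + 24/625 = 93/1250

P(there is an intruder|the alarm triggers) = (9/250) / (93/1250) = 15/31

P(there is an intruder|the alarm triggers) = 15/31 ≈ 48.39%


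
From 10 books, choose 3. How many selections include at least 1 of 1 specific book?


Complement: C(10,3) - C(9,3) = 120 - 84 = 36

36


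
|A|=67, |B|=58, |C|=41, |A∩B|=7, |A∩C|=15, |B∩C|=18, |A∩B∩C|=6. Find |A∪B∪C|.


|A∪B∪C| = 67+58+41-7-15-18+6 = 132

|A∪B∪C| = 132


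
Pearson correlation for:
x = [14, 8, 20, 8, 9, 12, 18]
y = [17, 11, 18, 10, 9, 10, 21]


n=7, Σx=89, Σy=96, Σxy=1345, Σx²=1273, Σy²=1456
r = (7×1345 - 89×96)/√((7×1273 - 89²)(7×1456 - 96²))
= 871/√(990×976) = 871/√966240 ≈ 871/982.9751 ≈ 0.8861

r ≈ 0.8861


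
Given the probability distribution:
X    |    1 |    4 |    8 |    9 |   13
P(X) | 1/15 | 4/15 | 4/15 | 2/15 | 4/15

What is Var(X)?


E[X] = 119/15
E[X²] = 1159/15
Var(X) = E[X²] - (E[X])² = 1159/15 - 14161/225 = 3224/225

Var(X) = 3224/225 ≈ 14.3289


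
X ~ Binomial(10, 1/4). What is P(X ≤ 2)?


P(X ≤ 2) = Σ P(X=i) for i=0..2
P(X=0) = 59049/1048576
P(X=1) = 98415/524288
P(X=2) = 295245/1048576
Sum = 137781/262144

P(X ≤ 2) = 137781/262144 ≈ 52.56%


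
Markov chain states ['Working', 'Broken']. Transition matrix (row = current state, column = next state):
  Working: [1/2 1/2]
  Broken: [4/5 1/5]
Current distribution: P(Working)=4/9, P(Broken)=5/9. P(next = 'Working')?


P(next=Working) = Σᵢ P(now=i)×P(i→Working)
= 4/9×1/2 + 5/9×4/5
= 2/9 + 4/9 = 2/3

P = 2/3 ≈ 0.6667


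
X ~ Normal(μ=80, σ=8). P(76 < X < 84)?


z₁=(76-80)/8=-0.5, z₂=(84-80)/8=0.5
P = Φ(0.5) - Φ(-0.5) = 0.691462 - 0.308538 = 0.382924 ≈ 0.3829

P(76 < X < 84) ≈ 0.3829


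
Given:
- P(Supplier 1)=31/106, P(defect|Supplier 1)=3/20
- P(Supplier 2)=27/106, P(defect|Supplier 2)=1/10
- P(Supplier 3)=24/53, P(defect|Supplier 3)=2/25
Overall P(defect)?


P(B) = Σ P(B|Aᵢ)×P(Aᵢ)
  3/20×31/106 = 93/2120
  1/10×27/106 = 27/1060
  2/25×24/53 = 48/1325
Sum = 1119/10600

P(defect) = 1119/10600 ≈ 10.56%


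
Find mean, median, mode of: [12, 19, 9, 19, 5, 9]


Sorted: [5, 9, 9, 12, 19, 19]
Mean = 73/6
Median = 21/2
Freq: {12: 1, 19: 2, 9: 2, 5: 1}
Mode: [9, 19]

Mean=73/6, Median=21/2, Mode=[9, 19]


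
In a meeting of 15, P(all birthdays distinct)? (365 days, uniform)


P(all different) = Π(365-i)/365 for i=0..14
= (365/365)×(364/365)×...×(351/365)
= 0.747099

P ≈ 0.7471 ≈ 74.71%


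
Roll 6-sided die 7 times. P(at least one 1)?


P(no 1)^7 = (5/6)^7 = 78125/279936
P(≥1) = 1 - 78125/279936 = 201811/279936

P = 201811/279936 ≈ 72.09%


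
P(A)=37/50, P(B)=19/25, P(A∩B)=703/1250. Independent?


P(A)×P(B) = 703/1250
P(A∩B) = 703/1250
Equal ✓ → Independent

Yes, independent


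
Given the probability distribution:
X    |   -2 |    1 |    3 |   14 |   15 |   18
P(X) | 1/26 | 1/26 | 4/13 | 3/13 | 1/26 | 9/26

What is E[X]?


E[X] = Σ x·P(X=x)
= (-2)×(1/26) + (1)×(1/26) + (3)×(4/13) + (14)×(3/13) + (15)×(1/26) + (18)×(9/26)
= 142/13

E[X] = 142/13


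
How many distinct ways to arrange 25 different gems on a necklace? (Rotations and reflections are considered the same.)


Free circular arrangements: rotations and reflections both identified.
(n-1)!/2 = 24!/2 = 620448401733239439360000/2 = 310224200866619719680000

310224200866619719680000


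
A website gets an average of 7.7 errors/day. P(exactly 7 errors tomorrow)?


Poisson(λ=7.7): P(X=7) = e^(-λ)×λ^k/k!
= e^(-7.7) × 7.7^7 / 7!
≈ 0.0004528271829 × 1604852.32669 / 5040 ≈ 0.144191

P(X=7) ≈ 0.144191 ≈ 14.42%


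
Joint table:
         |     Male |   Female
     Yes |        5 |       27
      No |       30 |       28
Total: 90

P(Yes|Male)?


P(Yes|Male) = 5/(5+30) = 5/35 = 1/7

P = 1/7 ≈ 14.29%


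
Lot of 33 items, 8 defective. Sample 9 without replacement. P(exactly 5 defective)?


Hypergeometric: C(8,5)×C(25,4)/C(33,9)
= 56×12650/38567100 = 644/35061

P(X=5) = 644/35061 ≈ 1.84%


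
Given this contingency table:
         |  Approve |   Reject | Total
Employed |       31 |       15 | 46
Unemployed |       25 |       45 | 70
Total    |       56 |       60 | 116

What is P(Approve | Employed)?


P(Approve | Employed) = 31/(31+15) = 31/46

P(Approve|Employed) = 31/46 ≈ 67.39%


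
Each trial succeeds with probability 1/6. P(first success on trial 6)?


Geometric: P(X=6) = (1-p)^(k-1)×p = (5/6)^5×1/6 = 3125/46656

P(X=6) = 3125/46656 ≈ 6.70%


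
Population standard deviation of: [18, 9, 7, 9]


Mean = 43/4
  (18-43/4)²=841/16
  (9-43/4)²=49/16
  (7-43/4)²=225/16
  (9-43/4)²=49/16
Σ(x-μ)² = 291/4
σ² = (291/4)/4 = 291/16

σ = √(291/16) ≈ 4.2647


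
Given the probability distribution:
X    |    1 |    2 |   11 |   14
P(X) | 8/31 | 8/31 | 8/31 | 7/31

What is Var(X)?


E[X] = 210/31
E[X²] = 2380/31
Var(X) = E[X²] - (E[X])² = 2380/31 - 44100/961 = 29680/961

Var(X) = 29680/961 ≈ 30.8845


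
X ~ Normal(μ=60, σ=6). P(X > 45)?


z = (45-60)/6 = -2.5
P(X > 45) = 1 - P(Z ≤ -2.5) = 1 - 0.0062 = 0.9938

P(X > 45) ≈ 0.9938


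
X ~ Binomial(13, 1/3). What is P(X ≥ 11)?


P(X ≥ 11) = Σ P(X=i) for i=11..13
P(X=11) = 104/531441
P(X=12) = 26/1594323
P(X=13) = 1/1594323
Sum = 113/531441

P(X ≥ 11) = 113/531441 ≈ 0.02%


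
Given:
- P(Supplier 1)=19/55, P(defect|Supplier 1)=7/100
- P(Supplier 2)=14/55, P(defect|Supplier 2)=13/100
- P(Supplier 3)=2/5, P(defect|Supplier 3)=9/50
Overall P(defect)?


P(B) = Σ P(B|Aᵢ)×P(Aᵢ)
  7/100×19/55 = 133/5500
  13/100×14/55 = 91/2750
  9/50×2/5 = 9/125
Sum = 711/5500

P(defect) = 711/5500 ≈ 12.93%


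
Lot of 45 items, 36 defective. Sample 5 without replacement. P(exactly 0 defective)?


Hypergeometric: C(36,0)×C(9,5)/C(45,5)
= 1×126/1221759 = 2/19393

P(X=0) = 2/19393 ≈ 0.01%


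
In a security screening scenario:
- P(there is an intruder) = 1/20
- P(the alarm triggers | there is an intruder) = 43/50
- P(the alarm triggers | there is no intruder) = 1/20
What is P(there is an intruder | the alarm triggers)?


Using Bayes' theorem:
P(A|B) = P(B|A)·P(A) / P(B)

P(the alarm triggers) = 43/50 × 1/20 + 1/20 × 19/20
= 43/1000 + 19/400 = 181/2000

P(there is an intruder|the alarm triggers) = (43/1000) / (181/2000) = 86/181

P(there is an intruder|the alarm triggers) = 86/181 ≈ 47.51%


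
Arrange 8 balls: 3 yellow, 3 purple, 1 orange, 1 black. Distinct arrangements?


8!/(3!×3!×1!×1!) = 1120

1120


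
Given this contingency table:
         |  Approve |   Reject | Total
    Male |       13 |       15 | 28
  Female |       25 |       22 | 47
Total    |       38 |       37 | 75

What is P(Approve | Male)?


P(Approve | Male) = 13/(13+15) = 13/28

P(Approve|Male) = 13/28 ≈ 46.43%


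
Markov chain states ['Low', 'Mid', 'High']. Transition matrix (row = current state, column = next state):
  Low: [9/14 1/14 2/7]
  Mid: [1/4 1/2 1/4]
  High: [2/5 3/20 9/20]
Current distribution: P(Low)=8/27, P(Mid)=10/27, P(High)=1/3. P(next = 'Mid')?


P(next=Mid) = Σᵢ P(now=i)×P(i→Mid)
= 8/27×1/14 + 10/27×1/2 + 1/3×3/20
= 4/189 + 5/27 + 1/20 = 323/1260

P = 323/1260 ≈ 0.2563


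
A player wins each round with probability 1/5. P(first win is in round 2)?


Geometric: P(X=2) = (1-p)^(k-1)×p = (4/5)^1×1/5 = 4/25

P(X=2) = 4/25 ≈ 16.00%


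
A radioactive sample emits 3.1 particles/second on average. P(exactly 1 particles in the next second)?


Poisson(λ=3.1): P(X=1) = e^(-λ)×λ^k/k!
= e^(-3.1) × 3.1^1 / 1!
≈ 0.04504920239 × 3.1 / 1 ≈ 0.139653

P(X=1) ≈ 0.139653 ≈ 13.97%


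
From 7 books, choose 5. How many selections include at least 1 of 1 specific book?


Complement: C(7,5) - C(6,5) = 21 - 6 = 15

15


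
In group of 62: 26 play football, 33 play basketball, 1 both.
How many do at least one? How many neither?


|A∪B| = 26+33-1 = 58
Neither = 62-58 = 4

At least one: 58; Neither: 4


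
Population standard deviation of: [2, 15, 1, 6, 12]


Mean = 36/5
  (2-36/5)²=676/25
  (15-36/5)²=1521/25
  (1-36/5)²=961/25
  (6-36/5)²=36/25
  (12-36/5)²=576/25
Σ(x-μ)² = 754/5
σ² = (754/5)/5 = 754/25

σ = √(754/25) ≈ 5.4918


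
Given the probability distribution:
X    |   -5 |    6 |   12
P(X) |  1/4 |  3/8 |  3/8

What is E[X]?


E[X] = Σ x·P(X=x)
= (-5)×(1/4) + (6)×(3/8) + (12)×(3/8)
= 11/2

E[X] = 11/2


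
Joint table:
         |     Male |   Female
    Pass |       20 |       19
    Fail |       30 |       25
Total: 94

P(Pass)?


P(Pass) = (20+19)/94 = 39/94

P(Pass) = 39/94 ≈ 41.49%


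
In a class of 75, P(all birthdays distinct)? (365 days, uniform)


P(all different) = Π(365-i)/365 for i=0..74
= (365/365)×(364/365)×...×(291/365)
= 0.000280

P ≈ 0.0003 ≈ 0.03%
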